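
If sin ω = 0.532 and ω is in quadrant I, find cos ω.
cos ω = 0.8467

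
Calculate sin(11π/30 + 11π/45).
sin(11π/30 + 11π/45) = sin 11π/30 cos 11π/45 + cos 11π/30 sin 11π/45 = 0.9397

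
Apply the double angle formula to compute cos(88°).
cos(88°) = cos²44° - sin²44° = 0.0349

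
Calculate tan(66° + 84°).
tan(66° + 84°) = (tan 66° + tan 84°)/(1 - tan 66° tan 84°) = -√3/3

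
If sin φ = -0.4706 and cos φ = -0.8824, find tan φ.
tan φ = sin φ / cos φ = 0.5333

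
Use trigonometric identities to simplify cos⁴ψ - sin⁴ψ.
cos⁴ψ - sin⁴ψ = cos(2ψ) (using Factoring + double angle)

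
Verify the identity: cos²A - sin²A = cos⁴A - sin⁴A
RHS = (cos²A - sin²A)(cos²A + sin²A) = (cos²A - sin²A) · 1 = cos²A - sin²A = LHS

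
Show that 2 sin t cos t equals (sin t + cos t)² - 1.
RHS = sin²t + 2 sin t cos t + cos²t - 1 = (sin²t + cos²t) + 2 sin t cos t - 1 = 1 + 2 sin t cos t - 1 = 2 sin t cos t = LHS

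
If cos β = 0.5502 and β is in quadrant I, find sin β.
sin β = 0.835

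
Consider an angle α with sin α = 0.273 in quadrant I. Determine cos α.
cos α = √(1 - sin²α) = 0.962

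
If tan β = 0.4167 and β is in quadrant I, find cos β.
cos β = 0.9231 (using tan²β + 1 = sec²β)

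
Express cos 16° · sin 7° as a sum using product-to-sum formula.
cos 16° sin 7° = (1/2)[sin(16°+7°) - sin(16°-7°)]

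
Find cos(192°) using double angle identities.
cos(192°) = 1 - 2sin²96° = -0.9781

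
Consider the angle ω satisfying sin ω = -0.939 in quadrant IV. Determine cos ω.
cos ω = √(1 - sin²ω) = 0.3439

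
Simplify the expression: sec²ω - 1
sec²ω - 1 = tan²ω (using Pythagorean identity)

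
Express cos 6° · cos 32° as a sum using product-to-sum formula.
cos 6° cos 32° = (1/2)[cos(6°-32°) + cos(6°+32°)]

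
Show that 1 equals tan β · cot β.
RHS = (sin β/cos β) · (cos β/sin β) = 1 = LHS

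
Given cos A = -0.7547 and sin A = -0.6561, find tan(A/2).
tan(A/2) = sin A / (1 + cos A) = -2.675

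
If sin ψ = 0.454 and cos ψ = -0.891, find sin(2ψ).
sin(2ψ) = 2 sin ψ cos ψ = -0.809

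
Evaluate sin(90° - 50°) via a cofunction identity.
sin(90° - 50°) = cos(50°) = 0.6428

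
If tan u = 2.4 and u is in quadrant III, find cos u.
cos u = -0.3846 (using tan²u + 1 = sec²u)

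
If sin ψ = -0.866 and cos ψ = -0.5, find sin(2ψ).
sin(2ψ) = 2 sin ψ cos ψ = 0.866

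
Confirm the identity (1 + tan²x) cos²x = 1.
LHS = sec²x · cos²x = (1/cos²x) · cos²x = 1 = RHS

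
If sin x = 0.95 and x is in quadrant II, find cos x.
cos x = -0.3122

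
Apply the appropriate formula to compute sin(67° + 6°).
sin(67° + 6°) = sin 67° cos 6° + cos 67° sin 6° = 0.9563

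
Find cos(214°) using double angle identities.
cos(214°) = cos²107° - sin²107° = -0.829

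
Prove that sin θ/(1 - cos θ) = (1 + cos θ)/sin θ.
LHS = sin θ(1 + cos θ) / ((1 - cos θ)(1 + cos θ)) = sin θ(1 + cos θ) / (1 - cos²θ) = sin θ(1 + cos θ) / sin²θ = (1 + cos θ)/sin θ = RHS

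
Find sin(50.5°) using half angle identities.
sin(50.5°) = √((1 - cos 101°)/2) = 0.7716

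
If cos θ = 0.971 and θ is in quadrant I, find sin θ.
sin θ = 0.2391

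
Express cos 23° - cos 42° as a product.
cos 23° - cos 42° = -2 sin(32.5°) sin(-9.5°)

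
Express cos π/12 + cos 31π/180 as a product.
cos π/12 + cos 31π/180 = 2 cos(23π/180) cos(-2π/45)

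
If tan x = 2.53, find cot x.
cot x = 1/tan x = 0.3953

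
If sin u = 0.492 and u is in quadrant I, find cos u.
cos u = 0.8706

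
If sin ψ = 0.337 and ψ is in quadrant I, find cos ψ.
cos ψ = 0.9415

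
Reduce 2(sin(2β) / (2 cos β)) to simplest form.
2(sin(2β) / (2 cos β)) = 2(sin β) (using Double angle)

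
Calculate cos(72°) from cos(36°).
cos(72°) = cos²36° - sin²36° = 0.309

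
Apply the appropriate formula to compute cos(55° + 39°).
cos(55° + 39°) = cos 55° cos 39° - sin 55° sin 39° = -0.06976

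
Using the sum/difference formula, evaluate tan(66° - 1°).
tan(66° - 1°) = (tan 66° - tan 1°)/(1 + tan 66° tan 1°) = 2.145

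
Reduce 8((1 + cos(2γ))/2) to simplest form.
8((1 + cos(2γ))/2) = 8(cos²γ) (using Power reduction)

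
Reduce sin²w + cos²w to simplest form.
sin²w + cos²w = 1 (using Pythagorean identity)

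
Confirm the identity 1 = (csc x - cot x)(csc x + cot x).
RHS = csc²x - cot²x = (1 + cot²x) - cot²x = 1 = LHS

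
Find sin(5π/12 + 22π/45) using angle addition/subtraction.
sin(5π/12 + 22π/45) = sin 5π/12 cos 22π/45 + cos 5π/12 sin 22π/45 = 0.2924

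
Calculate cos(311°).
cos(311°) = 0.6561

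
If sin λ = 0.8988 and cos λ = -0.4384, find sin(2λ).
sin(2λ) = 2 sin λ cos λ = -0.7881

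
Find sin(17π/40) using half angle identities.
sin(17π/40) = √((1 - cos 17π/20)/2) = 0.9724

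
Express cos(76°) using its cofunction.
cos(76°) = sin(90° - 76°) = sin(14°)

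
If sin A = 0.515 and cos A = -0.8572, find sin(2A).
sin(2A) = 2 sin A cos A = -0.8829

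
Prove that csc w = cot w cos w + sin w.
RHS = cos²w/sin w + sin w = (cos²w + sin²w)/sin w = 1/sin w = csc w = LHS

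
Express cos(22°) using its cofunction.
cos(22°) = sin(90° - 22°) = sin(68°)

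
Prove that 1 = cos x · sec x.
RHS = cos x · (1/cos x) = 1 = LHS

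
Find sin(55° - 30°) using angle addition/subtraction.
sin(55° - 30°) = sin 55° cos 30° - cos 55° sin 30° = 0.4226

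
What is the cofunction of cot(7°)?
cot(7°) = tan(90° - 7°) = tan(83°)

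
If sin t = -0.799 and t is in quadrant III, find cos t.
cos t = -0.6013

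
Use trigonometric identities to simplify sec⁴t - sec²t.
sec⁴t - sec²t = tan⁴t + tan²t (using Pythagorean)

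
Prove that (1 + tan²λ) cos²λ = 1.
LHS = sec²λ · cos²λ = (1/cos²λ) · cos²λ = 1 = RHS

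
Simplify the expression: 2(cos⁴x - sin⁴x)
2(cos⁴x - sin⁴x) = 2(cos(2x)) (using Factoring + double angle)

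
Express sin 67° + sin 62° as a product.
sin 67° + sin 62° = 2 sin(64.5°) cos(2.5°)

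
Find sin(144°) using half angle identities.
sin(144°) = √((1 - cos 288°)/2) = 0.5878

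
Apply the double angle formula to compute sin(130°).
sin(130°) = 2 sin 65° cos 65° = 0.766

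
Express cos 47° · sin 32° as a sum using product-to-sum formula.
cos 47° sin 32° = (1/2)[sin(47°+32°) - sin(47°-32°)]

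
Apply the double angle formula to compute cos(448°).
cos(448°) = cos²224° - sin²224° = 0.0349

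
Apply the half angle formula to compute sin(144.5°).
sin(144.5°) = √((1 - cos 289°)/2) = 0.5807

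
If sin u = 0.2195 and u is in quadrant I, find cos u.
cos u = 0.9756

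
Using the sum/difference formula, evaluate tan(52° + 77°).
tan(52° + 77°) = (tan 52° + tan 77°)/(1 - tan 52° tan 77°) = -1.235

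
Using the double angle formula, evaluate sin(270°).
sin(270°) = 2 sin 135° cos 135° = -1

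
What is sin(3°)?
sin(3°) = 0.05234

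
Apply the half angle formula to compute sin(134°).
sin(134°) = √((1 - cos 268°)/2) = 0.7193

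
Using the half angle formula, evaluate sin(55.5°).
sin(55.5°) = √((1 - cos 111°)/2) = 0.8241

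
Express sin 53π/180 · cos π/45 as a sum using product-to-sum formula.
sin 53π/180 cos π/45 = (1/2)[sin(53π/180+π/45) + sin(53π/180-π/45)]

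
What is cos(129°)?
cos(129°) = -0.6293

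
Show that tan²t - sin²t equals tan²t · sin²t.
LHS = sin²t/cos²t - sin²t = sin²t(1/cos²t - 1) = sin²t · (1 - cos²t)/cos²t = sin²t · sin²t/cos²t = sin²t · tan²t = RHS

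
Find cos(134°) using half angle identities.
cos(134°) = -√((1 + cos 268°)/2) = -0.6947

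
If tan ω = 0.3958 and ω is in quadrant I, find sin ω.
sin ω = 0.368 (using tan²ω + 1 = sec²ω)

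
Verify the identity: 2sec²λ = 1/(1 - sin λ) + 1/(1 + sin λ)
RHS = [(1 + sin λ) + (1 - sin λ)] / [(1 - sin λ)(1 + sin λ)] = 2/(1 - sin²λ) = 2/cos²λ = 2sec²λ = LHS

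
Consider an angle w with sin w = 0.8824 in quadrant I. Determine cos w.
cos w = √(1 - sin²w) = 0.4705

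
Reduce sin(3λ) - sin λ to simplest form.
sin(3λ) - sin λ = 2 cos(2λ) sin λ (using Sum-to-product)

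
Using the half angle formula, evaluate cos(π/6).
cos(π/6) = √((1 + cos π/3)/2) = √3/2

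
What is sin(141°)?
sin(141°) = 0.6293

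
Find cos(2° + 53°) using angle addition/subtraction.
cos(2° + 53°) = cos 2° cos 53° - sin 2° sin 53° = 0.5736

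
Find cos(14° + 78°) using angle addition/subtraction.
cos(14° + 78°) = cos 14° cos 78° - sin 14° sin 78° = -0.0349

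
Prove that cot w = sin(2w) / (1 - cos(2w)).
RHS = 2 sin w cos w / (2sin²w) = cos w/sin w = cot w = LHS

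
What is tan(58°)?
tan(58°) = 1.6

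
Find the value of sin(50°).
sin(50°) = 0.766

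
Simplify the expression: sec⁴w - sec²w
sec⁴w - sec²w = tan⁴w + tan²w (using Pythagorean)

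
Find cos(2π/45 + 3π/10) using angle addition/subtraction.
cos(2π/45 + 3π/10) = cos 2π/45 cos 3π/10 - sin 2π/45 sin 3π/10 = 0.4695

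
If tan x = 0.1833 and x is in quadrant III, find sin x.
sin x = -0.1803 (using tan²x + 1 = sec²x)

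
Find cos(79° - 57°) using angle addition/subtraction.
cos(79° - 57°) = cos 79° cos 57° + sin 79° sin 57° = 0.9272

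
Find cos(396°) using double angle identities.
cos(396°) = 1 - 2sin²198° = 0.809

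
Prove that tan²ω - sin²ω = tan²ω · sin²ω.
LHS = sin²ω/cos²ω - sin²ω = sin²ω(1/cos²ω - 1) = sin²ω · (1 - cos²ω)/cos²ω = sin²ω · sin²ω/cos²ω = sin²ω · tan²ω = RHS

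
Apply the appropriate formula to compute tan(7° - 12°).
tan(7° - 12°) = (tan 7° - tan 12°)/(1 + tan 7° tan 12°) = -0.08749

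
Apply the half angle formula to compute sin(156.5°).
sin(156.5°) = √((1 - cos 313°)/2) = 0.3987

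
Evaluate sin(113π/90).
sin(113π/90) = -0.7193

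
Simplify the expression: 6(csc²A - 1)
6(csc²A - 1) = 6(cot²A) (using Pythagorean identity)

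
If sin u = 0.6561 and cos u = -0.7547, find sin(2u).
sin(2u) = 2 sin u cos u = -0.9903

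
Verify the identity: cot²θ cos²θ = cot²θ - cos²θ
RHS = cos²θ/sin²θ - cos²θ = cos²θ(1/sin²θ - 1) = cos²θ · (1 - sin²θ)/sin²θ = cos²θ · cos²θ/sin²θ = cos²θ · cot²θ = LHS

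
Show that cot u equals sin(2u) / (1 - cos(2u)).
RHS = 2 sin u cos u / (2sin²u) = cos u/sin u = cot u = LHS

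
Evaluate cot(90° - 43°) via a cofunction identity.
cot(90° - 43°) = tan(43°) = 0.9325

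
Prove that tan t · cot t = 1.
LHS = (sin t/cos t) · (cos t/sin t) = 1 = RHS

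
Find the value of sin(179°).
sin(179°) = 0.01745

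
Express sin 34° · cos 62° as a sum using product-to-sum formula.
sin 34° cos 62° = (1/2)[sin(34°+62°) + sin(34°-62°)]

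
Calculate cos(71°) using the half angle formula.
cos(71°) = √((1 + cos 142°)/2) = 0.3256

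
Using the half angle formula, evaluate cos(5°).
cos(5°) = √((1 + cos 10°)/2) = 0.9962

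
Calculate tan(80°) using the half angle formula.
tan(80°) = sin 160° / (1 + cos 160°) = 5.671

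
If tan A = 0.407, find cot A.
cot A = 1/tan A = 2.457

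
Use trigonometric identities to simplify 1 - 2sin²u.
1 - 2sin²u = cos(2u) (using Double angle)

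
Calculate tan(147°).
tan(147°) = -0.6494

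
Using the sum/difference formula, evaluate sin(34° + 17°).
sin(34° + 17°) = sin 34° cos 17° + cos 34° sin 17° = 0.7771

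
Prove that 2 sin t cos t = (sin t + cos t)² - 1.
RHS = sin²t + 2 sin t cos t + cos²t - 1 = (sin²t + cos²t) + 2 sin t cos t - 1 = 1 + 2 sin t cos t - 1 = 2 sin t cos t = LHS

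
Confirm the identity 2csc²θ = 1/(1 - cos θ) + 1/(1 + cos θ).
RHS = [(1 + cos θ) + (1 - cos θ)] / [(1 - cos θ)(1 + cos θ)] = 2/(1 - cos²θ) = 2/sin²θ = 2csc²θ = LHS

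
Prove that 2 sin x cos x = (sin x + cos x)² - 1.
RHS = sin²x + 2 sin x cos x + cos²x - 1 = (sin²x + cos²x) + 2 sin x cos x - 1 = 1 + 2 sin x cos x - 1 = 2 sin x cos x = LHS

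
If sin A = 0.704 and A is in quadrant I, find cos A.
cos A = 0.7102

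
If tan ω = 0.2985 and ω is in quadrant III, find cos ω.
cos ω = -0.9582 (using tan²ω + 1 = sec²ω)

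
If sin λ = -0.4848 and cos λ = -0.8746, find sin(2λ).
sin(2λ) = 2 sin λ cos λ = 0.848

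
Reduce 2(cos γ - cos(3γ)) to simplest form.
2(cos γ - cos(3γ)) = 2(2 sin(2γ) sin γ) (using Sum-to-product)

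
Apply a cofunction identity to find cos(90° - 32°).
cos(90° - 32°) = sin(32°) = 0.5299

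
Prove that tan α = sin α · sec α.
RHS = sin α · (1/cos α) = sin α/cos α = tan α = LHS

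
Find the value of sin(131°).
sin(131°) = 0.7547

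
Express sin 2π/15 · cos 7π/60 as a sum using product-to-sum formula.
sin 2π/15 cos 7π/60 = (1/2)[sin(2π/15+7π/60) + sin(2π/15-7π/60)]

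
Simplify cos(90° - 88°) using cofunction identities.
cos(90° - 88°) = sin(88°)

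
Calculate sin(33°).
sin(33°) = 0.5446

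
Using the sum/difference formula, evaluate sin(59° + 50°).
sin(59° + 50°) = sin 59° cos 50° + cos 59° sin 50° = 0.9455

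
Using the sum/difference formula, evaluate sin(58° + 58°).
sin(58° + 58°) = sin 58° cos 58° + cos 58° sin 58° = 0.8988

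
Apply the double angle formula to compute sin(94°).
sin(94°) = 2 sin 47° cos 47° = 0.9976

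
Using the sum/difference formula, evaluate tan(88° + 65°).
tan(88° + 65°) = (tan 88° + tan 65°)/(1 - tan 88° tan 65°) = -0.5095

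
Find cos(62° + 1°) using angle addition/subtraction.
cos(62° + 1°) = cos 62° cos 1° - sin 62° sin 1° = 0.454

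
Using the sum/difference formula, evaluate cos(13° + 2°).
cos(13° + 2°) = cos 13° cos 2° - sin 13° sin 2° = (√6+√2)/4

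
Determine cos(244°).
cos(244°) = -0.4384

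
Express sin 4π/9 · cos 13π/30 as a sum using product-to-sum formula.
sin 4π/9 cos 13π/30 = (1/2)[sin(4π/9+13π/30) + sin(4π/9-13π/30)]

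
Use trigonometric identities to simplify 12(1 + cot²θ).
12(1 + cot²θ) = 12(csc²θ) (using Pythagorean identity)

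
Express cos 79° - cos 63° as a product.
cos 79° - cos 63° = -2 sin(71°) sin(8°)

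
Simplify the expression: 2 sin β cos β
2 sin β cos β = sin(2β) (using Double angle)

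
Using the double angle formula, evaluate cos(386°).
cos(386°) = 2cos²193° - 1 = 0.8988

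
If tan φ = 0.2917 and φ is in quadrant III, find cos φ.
cos φ = -0.96 (using tan²φ + 1 = sec²φ)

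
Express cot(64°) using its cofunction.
cot(64°) = tan(90° - 64°) = tan(26°)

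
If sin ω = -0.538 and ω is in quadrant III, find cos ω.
cos ω = -0.8429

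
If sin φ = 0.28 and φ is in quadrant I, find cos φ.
cos φ = 0.96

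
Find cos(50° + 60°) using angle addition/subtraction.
cos(50° + 60°) = cos 50° cos 60° - sin 50° sin 60° = -0.342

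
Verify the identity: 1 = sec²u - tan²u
RHS = 1/cos²u - sin²u/cos²u = (1 - sin²u)/cos²u = cos²u/cos²u = 1 = LHS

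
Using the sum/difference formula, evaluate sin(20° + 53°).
sin(20° + 53°) = sin 20° cos 53° + cos 20° sin 53° = 0.9563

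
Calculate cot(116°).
cot(116°) = -0.4877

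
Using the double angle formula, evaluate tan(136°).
tan(136°) = 2 tan 68° / (1 - tan²68°) = -0.9657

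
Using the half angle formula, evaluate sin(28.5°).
sin(28.5°) = √((1 - cos 57°)/2) = 0.4772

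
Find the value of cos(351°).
cos(351°) = 0.9877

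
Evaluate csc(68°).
csc(68°) = 1.079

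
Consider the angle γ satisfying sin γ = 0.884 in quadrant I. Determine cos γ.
cos γ = √(1 - sin²γ) = 0.4675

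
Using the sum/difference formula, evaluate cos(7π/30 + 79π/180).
cos(7π/30 + 79π/180) = cos 7π/30 cos 79π/180 - sin 7π/30 sin 79π/180 = -0.515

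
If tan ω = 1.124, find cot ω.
cot ω = 1/tan ω = 0.8897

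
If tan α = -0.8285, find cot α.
cot α = 1/tan α = -1.207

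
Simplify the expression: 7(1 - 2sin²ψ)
7(1 - 2sin²ψ) = 7(cos(2ψ)) (using Double angle)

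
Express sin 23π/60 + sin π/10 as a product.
sin 23π/60 + sin π/10 = 2 sin(29π/120) cos(17π/120)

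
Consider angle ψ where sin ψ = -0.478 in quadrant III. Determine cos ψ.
cos ψ = ±√(1 - sin²ψ) = -0.8784 (negative in QIII)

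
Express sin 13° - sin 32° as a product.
sin 13° - sin 32° = 2 cos(22.5°) sin(-9.5°)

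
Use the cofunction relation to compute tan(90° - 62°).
tan(90° - 62°) = cot(62°) = 0.5317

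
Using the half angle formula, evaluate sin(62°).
sin(62°) = √((1 - cos 124°)/2) = 0.8829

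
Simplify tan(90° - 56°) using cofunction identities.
tan(90° - 56°) = cot(56°)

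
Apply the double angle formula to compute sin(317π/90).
sin(317π/90) = 2 sin 317π/180 cos 317π/180 = -0.9976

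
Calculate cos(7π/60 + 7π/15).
cos(7π/60 + 7π/15) = cos 7π/60 cos 7π/15 - sin 7π/60 sin 7π/15 = -(√6-√2)/4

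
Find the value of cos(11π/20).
cos(11π/20) = -0.1564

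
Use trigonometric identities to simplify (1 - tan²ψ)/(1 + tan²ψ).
(1 - tan²ψ)/(1 + tan²ψ) = cos(2ψ) (using Double angle)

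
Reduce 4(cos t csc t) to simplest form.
4(cos t csc t) = 4(cot t) (using Reciprocal + quotient)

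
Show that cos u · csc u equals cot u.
LHS = cos u · (1/sin u) = cos u/sin u = cot u = RHS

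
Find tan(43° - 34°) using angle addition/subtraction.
tan(43° - 34°) = (tan 43° - tan 34°)/(1 + tan 43° tan 34°) = 0.1584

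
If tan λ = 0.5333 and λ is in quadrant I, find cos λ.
cos λ = 0.8824 (using tan²λ + 1 = sec²λ)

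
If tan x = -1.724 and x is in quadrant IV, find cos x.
cos x = 0.5017 (using tan²x + 1 = sec²x)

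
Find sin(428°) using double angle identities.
sin(428°) = 2 sin 214° cos 214° = 0.9272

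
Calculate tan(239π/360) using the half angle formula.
tan(239π/360) = sin 239π/180 / (1 + cos 239π/180) = -1.767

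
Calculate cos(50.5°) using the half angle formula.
cos(50.5°) = √((1 + cos 101°)/2) = 0.6361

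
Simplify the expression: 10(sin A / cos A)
10(sin A / cos A) = 10(tan A) (using Quotient identity)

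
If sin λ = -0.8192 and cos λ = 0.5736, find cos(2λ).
cos(2λ) = cos²λ - sin²λ = -0.3421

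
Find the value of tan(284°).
tan(284°) = -4.011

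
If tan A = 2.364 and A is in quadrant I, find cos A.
cos A = 0.3896 (using tan²A + 1 = sec²A)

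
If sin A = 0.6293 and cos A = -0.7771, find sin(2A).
sin(2A) = 2 sin A cos A = -0.9781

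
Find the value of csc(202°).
csc(202°) = -2.669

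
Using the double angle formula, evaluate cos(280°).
cos(280°) = 2cos²140° - 1 = 0.1736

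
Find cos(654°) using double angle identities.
cos(654°) = cos²327° - sin²327° = 0.4067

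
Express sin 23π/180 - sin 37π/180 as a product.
sin 23π/180 - sin 37π/180 = 2 cos(π/6) sin(-7π/180)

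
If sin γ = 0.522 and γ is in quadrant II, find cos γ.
cos γ = -0.8529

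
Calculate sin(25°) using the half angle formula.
sin(25°) = √((1 - cos 50°)/2) = 0.4226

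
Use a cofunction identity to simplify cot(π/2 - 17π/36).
cot(π/2 - 17π/36) = tan(17π/36)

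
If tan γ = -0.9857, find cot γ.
cot γ = 1/tan γ = -1.015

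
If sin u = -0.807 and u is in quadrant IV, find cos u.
cos u = 0.5906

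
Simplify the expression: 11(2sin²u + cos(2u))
11(2sin²u + cos(2u)) = 11 (using Double angle)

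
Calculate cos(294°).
cos(294°) = 0.4067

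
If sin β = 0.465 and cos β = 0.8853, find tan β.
tan β = sin β / cos β = 0.5252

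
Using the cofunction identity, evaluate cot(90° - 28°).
cot(90° - 28°) = tan(28°) = 0.5317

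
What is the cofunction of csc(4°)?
csc(4°) = sec(90° - 4°) = sec(86°)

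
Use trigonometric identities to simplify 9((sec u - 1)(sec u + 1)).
9((sec u - 1)(sec u + 1)) = 9(tan²u) (using Diff. of squares)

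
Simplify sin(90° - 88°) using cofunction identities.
sin(90° - 88°) = cos(88°)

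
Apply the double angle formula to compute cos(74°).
cos(74°) = cos²37° - sin²37° = 0.2756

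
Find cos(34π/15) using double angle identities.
cos(34π/15) = cos²17π/15 - sin²17π/15 = 0.6691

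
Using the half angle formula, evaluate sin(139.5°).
sin(139.5°) = √((1 - cos 279°)/2) = 0.6494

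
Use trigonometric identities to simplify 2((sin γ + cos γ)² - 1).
2((sin γ + cos γ)² - 1) = 2(sin(2γ)) (using Pythagorean + double angle)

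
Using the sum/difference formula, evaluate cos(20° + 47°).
cos(20° + 47°) = cos 20° cos 47° - sin 20° sin 47° = 0.3907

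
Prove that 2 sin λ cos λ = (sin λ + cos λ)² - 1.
RHS = sin²λ + 2 sin λ cos λ + cos²λ - 1 = (sin²λ + cos²λ) + 2 sin λ cos λ - 1 = 1 + 2 sin λ cos λ - 1 = 2 sin λ cos λ = LHS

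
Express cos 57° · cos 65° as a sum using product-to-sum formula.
cos 57° cos 65° = (1/2)[cos(57°-65°) + cos(57°+65°)]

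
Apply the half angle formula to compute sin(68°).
sin(68°) = √((1 - cos 136°)/2) = 0.9272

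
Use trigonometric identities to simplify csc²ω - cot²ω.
csc²ω - cot²ω = 1 (using Pythagorean identity)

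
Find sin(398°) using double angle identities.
sin(398°) = 2 sin 199° cos 199° = 0.6157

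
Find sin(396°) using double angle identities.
sin(396°) = 2 sin 198° cos 198° = 0.5878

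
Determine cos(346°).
cos(346°) = 0.9703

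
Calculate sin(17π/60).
sin(17π/60) = 0.7771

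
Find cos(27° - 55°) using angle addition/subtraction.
cos(27° - 55°) = cos 27° cos 55° + sin 27° sin 55° = 0.8829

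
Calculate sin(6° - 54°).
sin(6° - 54°) = sin 6° cos 54° - cos 6° sin 54° = -0.7431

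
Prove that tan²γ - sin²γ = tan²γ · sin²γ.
LHS = sin²γ/cos²γ - sin²γ = sin²γ(1/cos²γ - 1) = sin²γ · (1 - cos²γ)/cos²γ = sin²γ · sin²γ/cos²γ = sin²γ · tan²γ = RHS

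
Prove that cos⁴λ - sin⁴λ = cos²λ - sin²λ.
LHS = (cos²λ - sin²λ)(cos²λ + sin²λ) = (cos²λ - sin²λ) · 1 = cos²λ - sin²λ = RHS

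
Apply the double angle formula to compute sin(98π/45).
sin(98π/45) = 2 sin 49π/45 cos 49π/45 = 0.5299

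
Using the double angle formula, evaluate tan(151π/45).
tan(151π/45) = 2 tan 151π/90 / (1 - tan²151π/90) = 2.05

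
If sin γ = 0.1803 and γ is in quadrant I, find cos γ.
cos γ = 0.9836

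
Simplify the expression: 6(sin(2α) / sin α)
6(sin(2α) / sin α) = 6(2 cos α) (using Double angle)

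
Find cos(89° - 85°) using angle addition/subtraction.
cos(89° - 85°) = cos 89° cos 85° + sin 89° sin 85° = 0.9976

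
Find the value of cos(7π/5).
cos(7π/5) = -0.309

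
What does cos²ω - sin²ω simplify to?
cos²ω - sin²ω = cos(2ω) (using Double angle)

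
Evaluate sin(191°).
sin(191°) = -0.1908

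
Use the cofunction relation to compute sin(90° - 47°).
sin(90° - 47°) = cos(47°) = 0.682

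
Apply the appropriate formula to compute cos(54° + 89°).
cos(54° + 89°) = cos 54° cos 89° - sin 54° sin 89° = -0.7986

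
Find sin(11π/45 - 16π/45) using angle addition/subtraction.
sin(11π/45 - 16π/45) = sin 11π/45 cos 16π/45 - cos 11π/45 sin 16π/45 = -0.342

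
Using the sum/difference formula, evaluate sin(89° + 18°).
sin(89° + 18°) = sin 89° cos 18° + cos 89° sin 18° = 0.9563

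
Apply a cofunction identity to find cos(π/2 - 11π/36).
cos(π/2 - 11π/36) = sin(11π/36) = 0.8192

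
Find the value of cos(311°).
cos(311°) = 0.6561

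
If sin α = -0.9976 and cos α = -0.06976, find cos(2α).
cos(2α) = cos²α - sin²α = -0.9903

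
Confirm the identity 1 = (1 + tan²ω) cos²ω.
RHS = sec²ω · cos²ω = (1/cos²ω) · cos²ω = 1 = LHS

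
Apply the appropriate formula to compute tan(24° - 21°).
tan(24° - 21°) = (tan 24° - tan 21°)/(1 + tan 24° tan 21°) = 0.05241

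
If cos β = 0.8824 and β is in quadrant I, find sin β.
sin β = 0.4705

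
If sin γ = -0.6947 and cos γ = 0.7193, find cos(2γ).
cos(2γ) = cos²γ - sin²γ = 0.03478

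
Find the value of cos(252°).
cos(252°) = -0.309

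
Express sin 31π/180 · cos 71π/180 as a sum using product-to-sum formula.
sin 31π/180 cos 71π/180 = (1/2)[sin(31π/180+71π/180) + sin(31π/180-71π/180)]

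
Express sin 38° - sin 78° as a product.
sin 38° - sin 78° = 2 cos(58°) sin(-20°)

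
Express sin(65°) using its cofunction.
sin(65°) = cos(90° - 65°) = cos(25°)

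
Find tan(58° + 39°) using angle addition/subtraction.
tan(58° + 39°) = (tan 58° + tan 39°)/(1 - tan 58° tan 39°) = -8.144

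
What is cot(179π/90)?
cot(179π/90) = -28.64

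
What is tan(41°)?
tan(41°) = 0.8693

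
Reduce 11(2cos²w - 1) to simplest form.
11(2cos²w - 1) = 11(cos(2w)) (using Double angle)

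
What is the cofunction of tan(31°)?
tan(31°) = cot(90° - 31°) = cot(59°)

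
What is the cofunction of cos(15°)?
cos(15°) = sin(90° - 15°) = sin(75°)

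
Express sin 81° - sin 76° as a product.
sin 81° - sin 76° = 2 cos(78.5°) sin(2.5°)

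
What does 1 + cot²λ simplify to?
1 + cot²λ = csc²λ (using Pythagorean identity)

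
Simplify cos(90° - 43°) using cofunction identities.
cos(90° - 43°) = sin(43°)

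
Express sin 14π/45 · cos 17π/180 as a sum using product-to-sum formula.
sin 14π/45 cos 17π/180 = (1/2)[sin(14π/45+17π/180) + sin(14π/45-17π/180)]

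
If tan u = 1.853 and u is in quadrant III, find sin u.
sin u = -0.88 (using tan²u + 1 = sec²u)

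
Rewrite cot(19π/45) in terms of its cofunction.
cot(19π/45) = tan(π/2 - 19π/45) = tan(7π/90)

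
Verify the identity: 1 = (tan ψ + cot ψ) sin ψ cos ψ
RHS = (sin ψ/cos ψ + cos ψ/sin ψ) sin ψ cos ψ = ((sin²ψ + cos²ψ)/(sin ψ cos ψ)) · sin ψ cos ψ = sin²ψ + cos²ψ = 1 = LHS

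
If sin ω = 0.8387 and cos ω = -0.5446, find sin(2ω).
sin(2ω) = 2 sin ω cos ω = -0.9135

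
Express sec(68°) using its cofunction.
sec(68°) = csc(90° - 68°) = csc(22°)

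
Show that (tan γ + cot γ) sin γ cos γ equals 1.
LHS = (sin γ/cos γ + cos γ/sin γ) sin γ cos γ = ((sin²γ + cos²γ)/(sin γ cos γ)) · sin γ cos γ = sin²γ + cos²γ = 1 = RHS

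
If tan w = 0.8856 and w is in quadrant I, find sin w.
sin w = 0.663 (using tan²w + 1 = sec²w)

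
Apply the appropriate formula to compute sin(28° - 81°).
sin(28° - 81°) = sin 28° cos 81° - cos 28° sin 81° = -0.7986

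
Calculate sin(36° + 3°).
sin(36° + 3°) = sin 36° cos 3° + cos 36° sin 3° = 0.6293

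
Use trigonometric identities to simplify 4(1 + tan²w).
4(1 + tan²w) = 4(sec²w) (using Pythagorean identity)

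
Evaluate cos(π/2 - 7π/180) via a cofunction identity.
cos(π/2 - 7π/180) = sin(7π/180) = 0.1219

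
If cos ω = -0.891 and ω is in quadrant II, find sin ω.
sin ω = 0.454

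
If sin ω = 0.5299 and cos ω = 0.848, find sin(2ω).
sin(2ω) = 2 sin ω cos ω = 0.8987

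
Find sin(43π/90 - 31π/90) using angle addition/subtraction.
sin(43π/90 - 31π/90) = sin 43π/90 cos 31π/90 - cos 43π/90 sin 31π/90 = 0.4067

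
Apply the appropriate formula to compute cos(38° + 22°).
cos(38° + 22°) = cos 38° cos 22° - sin 38° sin 22° = 1/2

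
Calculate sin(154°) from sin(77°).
sin(154°) = 2 sin 77° cos 77° = 0.4384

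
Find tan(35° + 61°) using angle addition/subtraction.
tan(35° + 61°) = (tan 35° + tan 61°)/(1 - tan 35° tan 61°) = -9.514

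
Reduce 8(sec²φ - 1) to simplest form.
8(sec²φ - 1) = 8(tan²φ) (using Pythagorean identity)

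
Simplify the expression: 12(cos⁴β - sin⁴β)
12(cos⁴β - sin⁴β) = 12(cos(2β)) (using Factoring + double angle)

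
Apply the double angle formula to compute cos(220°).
cos(220°) = cos²110° - sin²110° = -0.766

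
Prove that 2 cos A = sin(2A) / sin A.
RHS = 2 sin A cos A / sin A = 2 cos A = LHS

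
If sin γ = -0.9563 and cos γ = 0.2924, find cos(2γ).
cos(2γ) = cos²γ - sin²γ = -0.829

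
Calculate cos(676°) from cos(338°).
cos(676°) = cos²338° - sin²338° = 0.7193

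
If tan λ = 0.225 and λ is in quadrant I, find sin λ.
sin λ = 0.2195 (using tan²λ + 1 = sec²λ)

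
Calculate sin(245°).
sin(245°) = -0.9063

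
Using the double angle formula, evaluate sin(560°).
sin(560°) = 2 sin 280° cos 280° = -0.342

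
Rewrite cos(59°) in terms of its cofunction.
cos(59°) = sin(90° - 59°) = sin(31°)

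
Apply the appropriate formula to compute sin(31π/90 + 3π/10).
sin(31π/90 + 3π/10) = sin 31π/90 cos 3π/10 + cos 31π/90 sin 3π/10 = 0.8988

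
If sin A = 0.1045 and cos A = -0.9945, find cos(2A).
cos(2A) = cos²A - sin²A = 0.9781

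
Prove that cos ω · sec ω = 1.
LHS = cos ω · (1/cos ω) = 1 = RHS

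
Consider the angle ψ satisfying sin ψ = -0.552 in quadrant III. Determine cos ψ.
cos ψ = ±√(1 - sin²ψ) = -0.8338 (negative in QIII)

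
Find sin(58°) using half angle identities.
sin(58°) = √((1 - cos 116°)/2) = 0.848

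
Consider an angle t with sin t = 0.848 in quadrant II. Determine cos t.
cos t = ±√(1 - sin²t) = -0.53 (negative in QII)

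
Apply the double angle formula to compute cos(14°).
cos(14°) = cos²7° - sin²7° = 0.9703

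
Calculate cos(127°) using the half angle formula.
cos(127°) = -√((1 + cos 254°)/2) = -0.6018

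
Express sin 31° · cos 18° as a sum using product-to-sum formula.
sin 31° cos 18° = (1/2)[sin(31°+18°) + sin(31°-18°)]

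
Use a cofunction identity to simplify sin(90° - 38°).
sin(90° - 38°) = cos(38°)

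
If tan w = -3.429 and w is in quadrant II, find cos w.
cos w = -0.28 (using tan²w + 1 = sec²w)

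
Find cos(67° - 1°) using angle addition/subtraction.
cos(67° - 1°) = cos 67° cos 1° + sin 67° sin 1° = 0.4067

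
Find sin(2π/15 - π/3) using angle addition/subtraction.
sin(2π/15 - π/3) = sin 2π/15 cos π/3 - cos 2π/15 sin π/3 = -0.5878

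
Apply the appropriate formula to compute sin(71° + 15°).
sin(71° + 15°) = sin 71° cos 15° + cos 71° sin 15° = 0.9976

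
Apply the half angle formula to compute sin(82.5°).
sin(82.5°) = √((1 - cos 165°)/2) = 0.9914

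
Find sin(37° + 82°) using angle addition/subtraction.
sin(37° + 82°) = sin 37° cos 82° + cos 37° sin 82° = 0.8746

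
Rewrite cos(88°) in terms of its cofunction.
cos(88°) = sin(90° - 88°) = sin(2°)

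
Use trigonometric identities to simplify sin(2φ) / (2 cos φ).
sin(2φ) / (2 cos φ) = sin φ (using Double angle)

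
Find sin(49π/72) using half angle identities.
sin(49π/72) = √((1 - cos 49π/36)/2) = 0.8434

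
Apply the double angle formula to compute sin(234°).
sin(234°) = 2 sin 117° cos 117° = -0.809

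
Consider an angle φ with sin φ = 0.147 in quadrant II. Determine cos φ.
cos φ = ±√(1 - sin²φ) = -0.9891 (negative in QII)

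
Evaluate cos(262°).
cos(262°) = -0.1392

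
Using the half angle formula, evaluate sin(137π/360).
sin(137π/360) = √((1 - cos 137π/180)/2) = 0.9304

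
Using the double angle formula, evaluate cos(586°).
cos(586°) = 1 - 2sin²293° = -0.6947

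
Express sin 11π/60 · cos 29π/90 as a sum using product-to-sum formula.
sin 11π/60 cos 29π/90 = (1/2)[sin(11π/60+29π/90) + sin(11π/60-29π/90)]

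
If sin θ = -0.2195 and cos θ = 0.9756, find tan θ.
tan θ = sin θ / cos θ = -0.225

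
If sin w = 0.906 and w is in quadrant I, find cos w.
cos w = 0.4233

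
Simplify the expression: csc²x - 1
csc²x - 1 = cot²x (using Pythagorean identity)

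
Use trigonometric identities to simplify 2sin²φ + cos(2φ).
2sin²φ + cos(2φ) = 1 (using Double angle)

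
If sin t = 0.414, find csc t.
csc t = 1/sin t = 2.415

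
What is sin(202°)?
sin(202°) = -0.3746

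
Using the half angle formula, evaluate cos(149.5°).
cos(149.5°) = -√((1 + cos 299°)/2) = -0.8616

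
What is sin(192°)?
sin(192°) = -0.2079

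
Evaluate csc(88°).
csc(88°) = 1.001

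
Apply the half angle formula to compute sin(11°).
sin(11°) = √((1 - cos 22°)/2) = 0.1908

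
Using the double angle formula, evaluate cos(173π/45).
cos(173π/45) = cos²173π/90 - sin²173π/90 = 0.8829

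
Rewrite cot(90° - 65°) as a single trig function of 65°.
cot(90° - 65°) = tan(65°)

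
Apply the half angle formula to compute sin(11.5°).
sin(11.5°) = √((1 - cos 23°)/2) = 0.1994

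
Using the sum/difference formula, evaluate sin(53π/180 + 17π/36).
sin(53π/180 + 17π/36) = sin 53π/180 cos 17π/36 + cos 53π/180 sin 17π/36 = 0.6691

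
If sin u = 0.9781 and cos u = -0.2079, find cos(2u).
cos(2u) = cos²u - sin²u = -0.9135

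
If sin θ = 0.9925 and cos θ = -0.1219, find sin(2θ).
sin(2θ) = 2 sin θ cos θ = -0.242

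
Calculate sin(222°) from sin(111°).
sin(222°) = 2 sin 111° cos 111° = -0.6691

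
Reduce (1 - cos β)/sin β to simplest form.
(1 - cos β)/sin β = tan(β/2) (using Half angle)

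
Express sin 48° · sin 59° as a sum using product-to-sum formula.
sin 48° sin 59° = (1/2)[cos(48°-59°) - cos(48°+59°)]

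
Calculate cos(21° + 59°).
cos(21° + 59°) = cos 21° cos 59° - sin 21° sin 59° = 0.1736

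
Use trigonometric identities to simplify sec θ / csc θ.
sec θ / csc θ = tan θ (using Reciprocal identities)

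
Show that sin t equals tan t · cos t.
RHS = (sin t/cos t) · cos t = sin t = LHS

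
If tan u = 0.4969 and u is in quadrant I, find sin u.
sin u = 0.445 (using tan²u + 1 = sec²u)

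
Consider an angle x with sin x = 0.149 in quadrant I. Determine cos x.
cos x = √(1 - sin²x) = 0.9888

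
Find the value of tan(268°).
tan(268°) = 28.64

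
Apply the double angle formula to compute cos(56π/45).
cos(56π/45) = 1 - 2sin²28π/45 = -0.7193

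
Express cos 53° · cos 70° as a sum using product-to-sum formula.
cos 53° cos 70° = (1/2)[cos(53°-70°) + cos(53°+70°)]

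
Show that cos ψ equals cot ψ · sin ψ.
RHS = (cos ψ/sin ψ) · sin ψ = cos ψ = LHS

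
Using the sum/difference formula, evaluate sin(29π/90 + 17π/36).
sin(29π/90 + 17π/36) = sin 29π/90 cos 17π/36 + cos 29π/90 sin 17π/36 = 0.6018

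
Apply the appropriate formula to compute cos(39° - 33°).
cos(39° - 33°) = cos 39° cos 33° + sin 39° sin 33° = 0.9945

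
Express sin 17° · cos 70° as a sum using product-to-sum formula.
sin 17° cos 70° = (1/2)[sin(17°+70°) + sin(17°-70°)]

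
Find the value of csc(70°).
csc(70°) = 1.064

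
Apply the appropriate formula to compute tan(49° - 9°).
tan(49° - 9°) = (tan 49° - tan 9°)/(1 + tan 49° tan 9°) = 0.8391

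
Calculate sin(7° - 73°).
sin(7° - 73°) = sin 7° cos 73° - cos 7° sin 73° = -0.9135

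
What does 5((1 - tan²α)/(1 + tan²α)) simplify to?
5((1 - tan²α)/(1 + tan²α)) = 5(cos(2α)) (using Double angle)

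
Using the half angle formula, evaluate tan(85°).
tan(85°) = sin 170° / (1 + cos 170°) = 11.43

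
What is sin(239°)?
sin(239°) = -0.8572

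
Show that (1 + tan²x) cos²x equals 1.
LHS = sec²x · cos²x = (1/cos²x) · cos²x = 1 = RHS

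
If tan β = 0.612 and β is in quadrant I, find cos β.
cos β = 0.8529 (using tan²β + 1 = sec²β)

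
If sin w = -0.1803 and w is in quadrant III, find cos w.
cos w = -0.9836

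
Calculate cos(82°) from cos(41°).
cos(82°) = cos²41° - sin²41° = 0.1392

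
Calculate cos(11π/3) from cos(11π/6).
cos(11π/3) = cos²11π/6 - sin²11π/6 = 1/2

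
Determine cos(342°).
cos(342°) = 0.9511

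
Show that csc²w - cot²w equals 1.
LHS = 1/sin²w - cos²w/sin²w = (1 - cos²w)/sin²w = sin²w/sin²w = 1 = RHS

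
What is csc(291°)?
csc(291°) = -1.071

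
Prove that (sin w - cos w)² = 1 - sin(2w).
LHS = sin²w - 2 sin w cos w + cos²w = (sin²w + cos²w) - 2 sin w cos w = 1 - sin(2w) = RHS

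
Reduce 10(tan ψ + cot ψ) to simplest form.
10(tan ψ + cot ψ) = 10(sec ψ csc ψ) (using Quotient identities)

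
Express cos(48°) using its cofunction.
cos(48°) = sin(90° - 48°) = sin(42°)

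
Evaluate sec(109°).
sec(109°) = -3.072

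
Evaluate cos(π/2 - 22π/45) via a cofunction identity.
cos(π/2 - 22π/45) = sin(22π/45) = 0.9994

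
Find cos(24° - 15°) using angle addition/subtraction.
cos(24° - 15°) = cos 24° cos 15° + sin 24° sin 15° = 0.9877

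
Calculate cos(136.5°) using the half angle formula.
cos(136.5°) = -√((1 + cos 273°)/2) = -0.7254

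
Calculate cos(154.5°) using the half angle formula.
cos(154.5°) = -√((1 + cos 309°)/2) = -0.9026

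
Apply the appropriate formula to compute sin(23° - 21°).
sin(23° - 21°) = sin 23° cos 21° - cos 23° sin 21° = 0.0349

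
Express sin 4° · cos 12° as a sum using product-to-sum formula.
sin 4° cos 12° = (1/2)[sin(4°+12°) + sin(4°-12°)]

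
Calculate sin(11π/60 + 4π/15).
sin(11π/60 + 4π/15) = sin 11π/60 cos 4π/15 + cos 11π/60 sin 4π/15 = 0.9877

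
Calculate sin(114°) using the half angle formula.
sin(114°) = √((1 - cos 228°)/2) = 0.9135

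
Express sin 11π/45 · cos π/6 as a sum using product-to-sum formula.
sin 11π/45 cos π/6 = (1/2)[sin(11π/45+π/6) + sin(11π/45-π/6)]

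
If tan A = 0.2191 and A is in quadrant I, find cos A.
cos A = 0.9768 (using tan²A + 1 = sec²A)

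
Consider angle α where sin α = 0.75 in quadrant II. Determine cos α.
cos α = ±√(1 - sin²α) = -0.6614 (negative in QII)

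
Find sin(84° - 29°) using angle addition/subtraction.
sin(84° - 29°) = sin 84° cos 29° - cos 84° sin 29° = 0.8192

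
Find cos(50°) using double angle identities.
cos(50°) = cos²25° - sin²25° = 0.6428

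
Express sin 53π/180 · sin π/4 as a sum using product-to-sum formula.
sin 53π/180 sin π/4 = (1/2)[cos(53π/180-π/4) - cos(53π/180+π/4)]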